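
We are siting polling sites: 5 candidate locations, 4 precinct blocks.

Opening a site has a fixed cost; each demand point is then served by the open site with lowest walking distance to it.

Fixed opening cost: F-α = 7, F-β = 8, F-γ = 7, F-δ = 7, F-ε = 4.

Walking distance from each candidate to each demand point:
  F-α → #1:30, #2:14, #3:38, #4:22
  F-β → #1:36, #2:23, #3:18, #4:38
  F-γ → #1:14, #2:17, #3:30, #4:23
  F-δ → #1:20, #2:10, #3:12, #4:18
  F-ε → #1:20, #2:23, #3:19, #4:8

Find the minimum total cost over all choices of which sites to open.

Open {F-δ, F-ε}: assign each demand point to its cheapest open site.
  #1→F-δ 20, #2→F-δ 10, #3→F-δ 12, #4→F-ε 8
  walking distance 50, fixed 11 → total 61.
Compare {F-γ, F-δ, F-ε}: walking distance 44 + fixed 18 = 62.
Compare {F-δ}: walking distance 60 + fixed 7 = 67.
Compare {F-γ, F-δ}: walking distance 54 + fixed 14 = 68.
All other subsets cost ≥ 62. Minimum total cost: 61.

61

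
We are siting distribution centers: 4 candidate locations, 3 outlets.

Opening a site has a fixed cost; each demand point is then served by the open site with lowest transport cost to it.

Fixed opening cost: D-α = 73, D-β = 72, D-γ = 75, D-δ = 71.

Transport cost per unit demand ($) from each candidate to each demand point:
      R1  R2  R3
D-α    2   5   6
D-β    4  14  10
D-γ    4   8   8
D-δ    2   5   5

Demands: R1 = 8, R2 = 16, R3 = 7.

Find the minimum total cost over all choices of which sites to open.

202

Open {D-δ}: assign each demand point to its cheapest open site.
  R1→D-δ 8×2=16, R2→D-δ 16×5=80, R3→D-δ 7×5=35
  transport cost 131, fixed 71 → total 202.
Compare {D-α}: transport cost 138 + fixed 73 = 211.
Compare {D-β, D-δ}: transport cost 131 + fixed 143 = 274.
Compare {D-α, D-δ}: transport cost 131 + fixed 144 = 275.
All other subsets cost ≥ 211. Minimum total cost: 202.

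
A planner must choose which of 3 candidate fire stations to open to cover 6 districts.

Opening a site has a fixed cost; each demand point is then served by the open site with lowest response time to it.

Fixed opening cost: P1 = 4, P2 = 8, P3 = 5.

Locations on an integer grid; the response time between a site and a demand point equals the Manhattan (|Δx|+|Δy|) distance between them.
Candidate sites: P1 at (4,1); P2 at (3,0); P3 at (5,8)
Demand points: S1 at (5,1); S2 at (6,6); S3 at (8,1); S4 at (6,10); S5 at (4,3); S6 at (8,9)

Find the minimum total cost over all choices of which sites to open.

Open {P1, P3}: assign each demand point to its cheapest open site.
  S1→P1 1, S2→P3 3, S3→P1 4, S4→P3 3, S5→P1 2, S6→P3 4
  response time 17, fixed 9 → total 26.
Compare {P1, P2, P3}: response time 17 + fixed 17 = 34.
Compare {P2, P3}: response time 23 + fixed 13 = 36.
Compare {P3}: response time 33 + fixed 5 = 38.
All other subsets cost ≥ 34. Minimum total cost: 26.

26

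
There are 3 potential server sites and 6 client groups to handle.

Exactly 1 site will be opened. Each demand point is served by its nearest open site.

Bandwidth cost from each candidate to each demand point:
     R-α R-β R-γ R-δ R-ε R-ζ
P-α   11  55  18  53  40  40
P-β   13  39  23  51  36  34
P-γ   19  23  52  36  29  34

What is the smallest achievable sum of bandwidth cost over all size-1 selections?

Open {P-γ}.
  R-α→P-γ 19, R-β→P-γ 23, R-γ→P-γ 52, R-δ→P-γ 36, R-ε→P-γ 29, R-ζ→P-γ 34  ⇒ total 193.
Compare {P-β}: total 196.
Compare {P-α}: total 217.

193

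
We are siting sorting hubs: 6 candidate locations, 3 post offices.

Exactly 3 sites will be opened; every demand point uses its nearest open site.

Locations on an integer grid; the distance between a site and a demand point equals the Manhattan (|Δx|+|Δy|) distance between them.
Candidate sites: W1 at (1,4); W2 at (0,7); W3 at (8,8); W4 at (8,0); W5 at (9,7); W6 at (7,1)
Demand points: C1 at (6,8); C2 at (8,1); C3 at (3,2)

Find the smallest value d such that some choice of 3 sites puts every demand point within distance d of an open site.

4

Open {W1, W3, W4}.
  Farthest demand point is C3 at distance 4 (to W1); all others are ≤ 4.
With {W1, W3, W6} the worst case is 4.
With {W1, W4, W5} the worst case is 4.
No size-3 selection achieves below 4.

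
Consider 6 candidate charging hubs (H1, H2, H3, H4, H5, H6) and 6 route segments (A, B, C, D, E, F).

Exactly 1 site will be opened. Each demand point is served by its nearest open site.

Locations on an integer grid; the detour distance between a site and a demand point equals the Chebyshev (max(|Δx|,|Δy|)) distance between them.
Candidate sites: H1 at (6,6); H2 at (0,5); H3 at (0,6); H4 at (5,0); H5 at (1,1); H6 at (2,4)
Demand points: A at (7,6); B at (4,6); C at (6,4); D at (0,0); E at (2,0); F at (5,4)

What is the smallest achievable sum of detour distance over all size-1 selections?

19

Open {H1}.
  A→H1 1, B→H1 2, C→H1 2, D→H1 6, E→H1 6, F→H1 2  ⇒ total 19.
Compare {H5}: total 22.
Compare {H6}: total 22.
No size-1 selection does better; minimum is 19.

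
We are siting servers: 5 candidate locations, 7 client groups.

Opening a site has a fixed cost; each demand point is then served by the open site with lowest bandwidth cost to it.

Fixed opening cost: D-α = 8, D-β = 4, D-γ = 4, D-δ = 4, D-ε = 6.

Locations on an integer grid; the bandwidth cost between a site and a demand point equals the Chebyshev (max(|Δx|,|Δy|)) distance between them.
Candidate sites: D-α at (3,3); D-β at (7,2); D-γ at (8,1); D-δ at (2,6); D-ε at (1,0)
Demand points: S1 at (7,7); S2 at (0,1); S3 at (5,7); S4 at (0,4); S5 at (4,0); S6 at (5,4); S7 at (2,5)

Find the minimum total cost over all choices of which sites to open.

Open {D-δ, D-ε}: assign each demand point to its cheapest open site.
  S1→D-δ 5, S2→D-ε 1, S3→D-δ 3, S4→D-δ 2, S5→D-ε 3, S6→D-δ 3, S7→D-δ 1
  bandwidth cost 18, fixed 10 → total 28.
Compare {D-α}: bandwidth cost 21 + fixed 8 = 29.
Compare {D-δ}: bandwidth cost 25 + fixed 4 = 29.
Compare {D-β, D-δ}: bandwidth cost 21 + fixed 8 = 29.
All other subsets cost ≥ 29. Minimum total cost: 28.

28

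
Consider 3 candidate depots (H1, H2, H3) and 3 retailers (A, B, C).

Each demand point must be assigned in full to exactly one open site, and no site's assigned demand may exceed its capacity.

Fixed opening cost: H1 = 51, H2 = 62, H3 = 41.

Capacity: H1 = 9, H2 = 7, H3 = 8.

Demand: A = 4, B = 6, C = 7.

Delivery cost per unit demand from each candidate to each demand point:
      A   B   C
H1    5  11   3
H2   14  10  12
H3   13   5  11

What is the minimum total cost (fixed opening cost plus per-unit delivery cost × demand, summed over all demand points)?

Open {H1, H2, H3}; cheapest assignment that respects the capacities:
  H1 (cap 9, load 7): C — cost 7×3 = 21
  H2 (cap 7, load 4): A — cost 4×14 = 56
  H3 (cap 8, load 6): B — cost 6×5 = 30
  Shipping 107, fixed 154 → total 261.
  Any other capacity-feasible assignment to {H1, H2, H3} ships for at least 107.
Total demand is 17; every other set of sites either has combined capacity below 17 or cannot fit the demands without splitting one across sites, so {H1, H2, H3} is the only feasible choice of open sites. Minimum: 261.

261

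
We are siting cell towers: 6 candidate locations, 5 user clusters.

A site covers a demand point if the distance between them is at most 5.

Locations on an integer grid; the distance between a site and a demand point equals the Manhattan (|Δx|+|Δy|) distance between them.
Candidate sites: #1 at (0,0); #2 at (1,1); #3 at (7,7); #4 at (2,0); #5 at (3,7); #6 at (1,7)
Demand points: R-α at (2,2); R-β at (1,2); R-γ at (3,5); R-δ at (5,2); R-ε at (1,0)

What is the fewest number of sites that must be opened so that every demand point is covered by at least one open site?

2

Coverage sets (demand points within 5 of each site):
  #1: {R-α, R-β, R-ε}
  #2: {R-α, R-β, R-δ, R-ε}
  #3: {}
  #4: {R-α, R-β, R-δ, R-ε}
  #5: {R-γ}
  #6: {R-β, R-γ}
No single site covers all 5 demand points.
But {#2, #5} covers everything, so the minimum is 2.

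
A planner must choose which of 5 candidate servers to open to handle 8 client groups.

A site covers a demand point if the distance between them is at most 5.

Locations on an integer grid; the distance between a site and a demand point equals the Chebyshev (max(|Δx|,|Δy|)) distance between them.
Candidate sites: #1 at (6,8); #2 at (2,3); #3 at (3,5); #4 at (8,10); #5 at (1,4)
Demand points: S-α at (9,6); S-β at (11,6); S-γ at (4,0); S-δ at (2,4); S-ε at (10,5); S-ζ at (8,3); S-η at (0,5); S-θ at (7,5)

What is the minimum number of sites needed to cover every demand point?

Coverage sets (demand points within 5 of each site):
  #1: {S-α, S-β, S-δ, S-ε, S-ζ, S-θ}
  #2: {S-γ, S-δ, S-η, S-θ}
  #3: {S-γ, S-δ, S-ζ, S-η, S-θ}
  #4: {S-α, S-β, S-ε, S-θ}
  #5: {S-γ, S-δ, S-η}
No single site covers all 8 demand points.
But {#1, #2} covers everything, so the minimum is 2.

2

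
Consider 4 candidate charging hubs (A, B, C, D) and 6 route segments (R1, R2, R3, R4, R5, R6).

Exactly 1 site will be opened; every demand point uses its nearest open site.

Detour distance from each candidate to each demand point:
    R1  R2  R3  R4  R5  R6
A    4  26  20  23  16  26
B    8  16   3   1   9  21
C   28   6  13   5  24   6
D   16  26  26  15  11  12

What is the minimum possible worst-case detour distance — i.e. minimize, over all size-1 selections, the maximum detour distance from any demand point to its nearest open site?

21

Open {B}.
  Farthest demand point is R6 at detour distance 21 (to B); all others are ≤ 21.
With {A} the worst case is 26.
With {D} the worst case is 26.
No size-1 selection achieves below 21.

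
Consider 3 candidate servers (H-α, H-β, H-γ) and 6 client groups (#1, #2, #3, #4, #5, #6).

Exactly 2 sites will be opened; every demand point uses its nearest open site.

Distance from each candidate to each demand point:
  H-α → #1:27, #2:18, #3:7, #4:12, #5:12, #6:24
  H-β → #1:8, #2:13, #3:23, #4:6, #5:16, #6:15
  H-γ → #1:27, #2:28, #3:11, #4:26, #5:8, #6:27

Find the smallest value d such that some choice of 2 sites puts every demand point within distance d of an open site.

Open {H-α, H-β}.
  Farthest demand point is #6 at distance 15 (to H-β); all others are ≤ 15.
With {H-β, H-γ} the worst case is 15.
With {H-α, H-γ} the worst case is 27.
No size-2 selection achieves below 15.

15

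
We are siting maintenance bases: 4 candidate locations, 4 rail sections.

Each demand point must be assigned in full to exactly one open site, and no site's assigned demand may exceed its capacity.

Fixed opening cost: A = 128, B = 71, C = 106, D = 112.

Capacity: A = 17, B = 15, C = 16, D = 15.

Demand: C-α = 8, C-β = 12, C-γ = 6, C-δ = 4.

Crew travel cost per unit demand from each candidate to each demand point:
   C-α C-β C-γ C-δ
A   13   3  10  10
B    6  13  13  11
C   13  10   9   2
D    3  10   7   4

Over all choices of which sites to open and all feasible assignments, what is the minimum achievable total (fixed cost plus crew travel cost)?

382

Open {A, D}; cheapest assignment that respects the capacities:
  A (cap 17, load 16): C-β, C-δ — cost 12×3 + 4×10 = 76
  D (cap 15, load 14): C-α, C-γ — cost 8×3 + 6×7 = 66
  Shipping 142, fixed 240 → total 382.
  Any other capacity-feasible assignment to {A, D} ships for at least 142.
Compare {A, B}: its best feasible assignment gives total 401.
Compare {C, D}: its best feasible assignment gives total 412.
Every other set of open sites that can feasibly serve all demand totals ≥ 401 even under its best assignment. Minimum: 382.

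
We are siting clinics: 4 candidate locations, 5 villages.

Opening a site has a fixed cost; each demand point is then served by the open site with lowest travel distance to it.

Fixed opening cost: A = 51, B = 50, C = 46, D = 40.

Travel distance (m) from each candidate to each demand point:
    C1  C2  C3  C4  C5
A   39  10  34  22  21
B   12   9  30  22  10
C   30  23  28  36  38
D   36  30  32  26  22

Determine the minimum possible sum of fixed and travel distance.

Open {B}: assign each demand point to its cheapest open site.
  C1→B 12, C2→B 9, C3→B 30, C4→B 22, C5→B 10
  travel distance 83, fixed 50 → total 133.
Compare {B, D}: travel distance 83 + fixed 90 = 173.
Compare {A}: travel distance 126 + fixed 51 = 177.
Compare {B, C}: travel distance 81 + fixed 96 = 177.
All other subsets cost ≥ 173. Minimum total cost: 133.

133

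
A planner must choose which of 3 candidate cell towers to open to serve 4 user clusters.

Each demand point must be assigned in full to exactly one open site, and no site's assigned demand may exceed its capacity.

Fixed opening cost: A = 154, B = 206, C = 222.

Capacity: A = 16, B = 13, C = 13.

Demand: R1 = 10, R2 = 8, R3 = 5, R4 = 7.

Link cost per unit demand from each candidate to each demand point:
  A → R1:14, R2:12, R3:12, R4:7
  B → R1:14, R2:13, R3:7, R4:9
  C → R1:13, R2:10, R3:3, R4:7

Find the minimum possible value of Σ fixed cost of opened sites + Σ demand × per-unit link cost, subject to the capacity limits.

Open {A, B, C}; cheapest assignment that respects the capacities:
  A (cap 16, load 7): R4 — cost 7×7 = 49
  B (cap 13, load 10): R1 — cost 10×14 = 140
  C (cap 13, load 13): R2, R3 — cost 8×10 + 5×3 = 95
  Shipping 284, fixed 582 → total 866.
  Any other capacity-feasible assignment to {A, B, C} ships for at least 284.
Total demand is 30 and no other set of sites has combined capacity ≥ 30, so {A, B, C} is the only feasible choice of open sites. Minimum: 866.

866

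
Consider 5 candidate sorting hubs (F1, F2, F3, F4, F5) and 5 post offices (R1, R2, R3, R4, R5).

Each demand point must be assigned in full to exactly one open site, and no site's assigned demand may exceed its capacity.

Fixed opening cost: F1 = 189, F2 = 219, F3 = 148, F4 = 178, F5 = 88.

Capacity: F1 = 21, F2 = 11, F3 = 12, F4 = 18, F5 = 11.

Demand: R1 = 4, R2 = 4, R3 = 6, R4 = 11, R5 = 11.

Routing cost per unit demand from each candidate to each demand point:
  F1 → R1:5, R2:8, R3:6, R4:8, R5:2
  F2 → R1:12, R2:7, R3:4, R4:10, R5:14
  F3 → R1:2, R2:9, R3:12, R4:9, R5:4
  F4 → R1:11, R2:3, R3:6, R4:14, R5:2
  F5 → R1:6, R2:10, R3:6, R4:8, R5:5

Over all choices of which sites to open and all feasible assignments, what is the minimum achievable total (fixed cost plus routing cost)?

Open {F1, F4}; cheapest assignment that respects the capacities:
  F1 (cap 21, load 21): R1, R3, R4 — cost 4×5 + 6×6 + 11×8 = 144
  F4 (cap 18, load 15): R2, R5 — cost 4×3 + 11×2 = 34
  Shipping 178, fixed 367 → total 545.
  Any other capacity-feasible assignment to {F1, F4} ships for at least 178.
Compare {F3, F4, F5}: its best feasible assignment gives total 604.
Compare {F1, F3, F5}: its best feasible assignment gives total 611.
Every other set of open sites that can feasibly serve all demand totals ≥ 604 even under its best assignment. Minimum: 545.

545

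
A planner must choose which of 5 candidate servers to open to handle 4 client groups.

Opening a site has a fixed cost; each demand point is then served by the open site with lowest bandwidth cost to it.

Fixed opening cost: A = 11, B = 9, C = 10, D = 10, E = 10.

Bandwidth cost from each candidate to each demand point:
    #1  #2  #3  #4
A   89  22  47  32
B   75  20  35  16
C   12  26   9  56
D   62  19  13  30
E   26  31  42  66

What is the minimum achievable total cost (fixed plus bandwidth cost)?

76

Open {B, C}: assign each demand point to its cheapest open site.
  #1→C 12, #2→B 20, #3→C 9, #4→B 16
  bandwidth cost 57, fixed 19 → total 76.
Compare {B, C, D}: bandwidth cost 56 + fixed 29 = 85.
Compare {B, C, E}: bandwidth cost 57 + fixed 29 = 86.
Compare {A, B, C}: bandwidth cost 57 + fixed 30 = 87.
All other subsets cost ≥ 85. Minimum total cost: 76.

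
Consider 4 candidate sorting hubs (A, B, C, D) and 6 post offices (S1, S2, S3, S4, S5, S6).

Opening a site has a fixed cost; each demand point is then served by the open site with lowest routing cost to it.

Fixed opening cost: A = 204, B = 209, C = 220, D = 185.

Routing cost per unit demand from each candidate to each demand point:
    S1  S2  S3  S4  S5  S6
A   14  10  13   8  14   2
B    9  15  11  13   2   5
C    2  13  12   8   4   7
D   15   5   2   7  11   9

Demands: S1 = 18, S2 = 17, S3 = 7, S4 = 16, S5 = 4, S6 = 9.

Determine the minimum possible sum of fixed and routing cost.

731

Open {C, D}: assign each demand point to its cheapest open site.
  S1→C 18×2=36, S2→D 17×5=85, S3→D 7×2=14, S4→D 16×7=112, S5→C 4×4=16, S6→C 9×7=63
  routing cost 326, fixed 405 → total 731.
Compare {C}: routing cost 548 + fixed 220 = 768.
Compare {D}: routing cost 606 + fixed 185 = 791.
Compare {B, D}: routing cost 426 + fixed 394 = 820.
All other subsets cost ≥ 768. Minimum total cost: 731.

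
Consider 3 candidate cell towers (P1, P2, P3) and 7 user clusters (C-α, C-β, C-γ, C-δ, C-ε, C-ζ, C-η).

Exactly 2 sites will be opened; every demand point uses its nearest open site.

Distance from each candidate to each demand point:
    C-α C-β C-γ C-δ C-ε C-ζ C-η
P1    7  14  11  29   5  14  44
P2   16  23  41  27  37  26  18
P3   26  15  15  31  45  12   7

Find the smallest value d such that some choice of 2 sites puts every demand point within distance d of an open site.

27

Open {P1, P2}.
  Farthest demand point is C-δ at distance 27 (to P2); all others are ≤ 27.
With {P1, P3} the worst case is 29.
With {P2, P3} the worst case is 37.
No size-2 selection achieves below 27.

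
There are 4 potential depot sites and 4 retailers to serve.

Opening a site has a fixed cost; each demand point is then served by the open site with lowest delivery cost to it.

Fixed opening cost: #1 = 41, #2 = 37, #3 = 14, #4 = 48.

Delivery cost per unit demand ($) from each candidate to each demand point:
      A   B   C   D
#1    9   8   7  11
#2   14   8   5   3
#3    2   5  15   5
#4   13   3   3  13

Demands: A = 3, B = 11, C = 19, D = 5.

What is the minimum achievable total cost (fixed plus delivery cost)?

Open {#3, #4}: assign each demand point to its cheapest open site.
  A→#3 3×2=6, B→#4 11×3=33, C→#4 19×3=57, D→#3 5×5=25
  delivery cost 121, fixed 62 → total 183.
Compare {#2, #3, #4}: delivery cost 111 + fixed 99 = 210.
Compare {#2, #3}: delivery cost 171 + fixed 51 = 222.
Compare {#1, #3, #4}: delivery cost 121 + fixed 103 = 224.
All other subsets cost ≥ 210. Minimum total cost: 183.

183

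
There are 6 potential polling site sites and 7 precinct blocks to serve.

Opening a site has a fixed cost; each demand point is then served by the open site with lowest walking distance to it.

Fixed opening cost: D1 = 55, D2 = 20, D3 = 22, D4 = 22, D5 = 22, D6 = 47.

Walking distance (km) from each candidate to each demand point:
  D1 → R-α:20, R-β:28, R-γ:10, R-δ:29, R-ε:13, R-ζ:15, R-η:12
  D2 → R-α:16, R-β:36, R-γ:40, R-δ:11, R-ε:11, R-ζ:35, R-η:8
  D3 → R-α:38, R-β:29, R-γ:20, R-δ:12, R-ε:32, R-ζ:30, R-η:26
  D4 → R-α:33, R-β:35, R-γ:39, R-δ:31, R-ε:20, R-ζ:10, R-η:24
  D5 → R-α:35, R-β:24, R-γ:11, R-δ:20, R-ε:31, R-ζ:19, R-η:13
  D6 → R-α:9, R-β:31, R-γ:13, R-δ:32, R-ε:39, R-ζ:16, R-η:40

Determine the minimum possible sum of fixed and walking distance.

Open {D2, D5}: assign each demand point to its cheapest open site.
  R-α→D2 16, R-β→D5 24, R-γ→D5 11, R-δ→D2 11, R-ε→D2 11, R-ζ→D5 19, R-η→D2 8
  walking distance 100, fixed 42 → total 142.
Compare {D2, D4, D5}: walking distance 91 + fixed 64 = 155.
Compare {D2, D3, D5}: walking distance 100 + fixed 64 = 164.
Compare {D2, D6}: walking distance 99 + fixed 67 = 166.
All other subsets cost ≥ 155. Minimum total cost: 142.

142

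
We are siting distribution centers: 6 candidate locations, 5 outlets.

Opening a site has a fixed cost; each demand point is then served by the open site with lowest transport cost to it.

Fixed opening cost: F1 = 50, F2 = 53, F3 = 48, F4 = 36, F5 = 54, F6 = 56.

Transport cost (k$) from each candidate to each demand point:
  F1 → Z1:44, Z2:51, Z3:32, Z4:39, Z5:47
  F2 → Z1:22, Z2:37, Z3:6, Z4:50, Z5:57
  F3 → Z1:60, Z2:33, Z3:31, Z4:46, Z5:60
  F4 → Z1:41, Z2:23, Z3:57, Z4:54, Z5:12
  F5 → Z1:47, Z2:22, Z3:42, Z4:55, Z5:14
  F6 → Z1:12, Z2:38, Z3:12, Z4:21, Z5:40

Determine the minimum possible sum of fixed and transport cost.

Open {F4, F6}: assign each demand point to its cheapest open site.
  Z1→F6 12, Z2→F4 23, Z3→F6 12, Z4→F6 21, Z5→F4 12
  transport cost 80, fixed 92 → total 172.
Compare {F6}: transport cost 123 + fixed 56 = 179.
Compare {F5, F6}: transport cost 81 + fixed 110 = 191.
Compare {F2, F4}: transport cost 113 + fixed 89 = 202.
All other subsets cost ≥ 179. Minimum total cost: 172.

172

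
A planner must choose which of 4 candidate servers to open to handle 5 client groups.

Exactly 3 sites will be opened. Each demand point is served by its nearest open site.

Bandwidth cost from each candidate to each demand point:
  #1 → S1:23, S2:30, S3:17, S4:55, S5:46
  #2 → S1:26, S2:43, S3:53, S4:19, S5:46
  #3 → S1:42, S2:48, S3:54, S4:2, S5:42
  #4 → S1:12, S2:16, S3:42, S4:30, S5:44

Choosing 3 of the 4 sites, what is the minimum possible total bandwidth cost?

Open {#1, #3, #4}.
  S1→#4 12, S2→#4 16, S3→#1 17, S4→#3 2, S5→#3 42  ⇒ total 89.
Compare {#1, #2, #4}: total 108.
Compare {#1, #2, #3}: total 114.
No size-3 selection does better; minimum is 89.

89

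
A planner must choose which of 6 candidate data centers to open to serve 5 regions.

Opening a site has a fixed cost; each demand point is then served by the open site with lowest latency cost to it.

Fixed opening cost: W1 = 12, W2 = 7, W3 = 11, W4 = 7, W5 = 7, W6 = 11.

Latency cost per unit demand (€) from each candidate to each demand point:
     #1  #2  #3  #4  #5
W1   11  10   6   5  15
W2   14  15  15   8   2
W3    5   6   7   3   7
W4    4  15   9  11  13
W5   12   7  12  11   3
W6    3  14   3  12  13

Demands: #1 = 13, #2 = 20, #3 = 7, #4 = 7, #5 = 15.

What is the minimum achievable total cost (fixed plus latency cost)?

260

Open {W2, W3, W6}: assign each demand point to its cheapest open site.
  #1→W6 13×3=39, #2→W3 20×6=120, #3→W6 7×3=21, #4→W3 7×3=21, #5→W2 15×2=30
  latency cost 231, fixed 29 → total 260.
Compare {W2, W3, W4, W6}: latency cost 231 + fixed 36 = 267.
Compare {W2, W3, W5, W6}: latency cost 231 + fixed 36 = 267.
Compare {W1, W2, W3, W6}: latency cost 231 + fixed 41 = 272.
All other subsets cost ≥ 267. Minimum total cost: 260.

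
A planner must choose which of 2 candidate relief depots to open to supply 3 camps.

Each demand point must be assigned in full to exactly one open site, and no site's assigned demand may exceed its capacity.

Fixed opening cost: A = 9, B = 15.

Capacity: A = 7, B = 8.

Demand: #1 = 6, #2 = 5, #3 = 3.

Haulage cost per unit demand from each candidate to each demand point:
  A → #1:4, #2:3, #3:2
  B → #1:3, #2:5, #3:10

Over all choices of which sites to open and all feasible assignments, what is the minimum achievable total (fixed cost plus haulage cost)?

Open {A, B}; cheapest assignment that respects the capacities:
  A (cap 7, load 6): #1 — cost 6×4 = 24
  B (cap 8, load 8): #2, #3 — cost 5×5 + 3×10 = 55
  Shipping 79, fixed 24 → total 103.
  Any other capacity-feasible assignment to {A, B} ships for at least 79.
Total demand is 14 and no other set of sites has combined capacity ≥ 14, so {A, B} is the only feasible choice of open sites. Minimum: 103.

103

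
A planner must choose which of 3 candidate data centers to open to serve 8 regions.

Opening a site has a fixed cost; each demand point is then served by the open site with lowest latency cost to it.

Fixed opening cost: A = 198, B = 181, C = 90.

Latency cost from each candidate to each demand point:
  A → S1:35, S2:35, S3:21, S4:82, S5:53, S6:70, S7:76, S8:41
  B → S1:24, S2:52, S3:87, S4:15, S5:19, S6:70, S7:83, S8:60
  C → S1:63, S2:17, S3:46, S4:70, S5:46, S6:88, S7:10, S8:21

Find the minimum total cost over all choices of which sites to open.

Open {C}: assign each demand point to its cheapest open site.
  S1→C 63, S2→C 17, S3→C 46, S4→C 70, S5→C 46, S6→C 88, S7→C 10, S8→C 21
  latency cost 361, fixed 90 → total 451.
Compare {B, C}: latency cost 222 + fixed 271 = 493.
Compare {A, C}: latency cost 290 + fixed 288 = 578.
Compare {B}: latency cost 410 + fixed 181 = 591.
All other subsets cost ≥ 493. Minimum total cost: 451.

451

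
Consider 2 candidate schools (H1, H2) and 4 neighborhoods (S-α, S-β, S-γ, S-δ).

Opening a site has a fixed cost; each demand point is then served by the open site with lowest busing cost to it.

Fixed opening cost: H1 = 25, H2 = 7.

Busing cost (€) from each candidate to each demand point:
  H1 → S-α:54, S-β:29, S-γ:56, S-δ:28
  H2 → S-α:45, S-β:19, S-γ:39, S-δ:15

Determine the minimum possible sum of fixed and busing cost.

125

Open {H2}: assign each demand point to its cheapest open site.
  S-α→H2 45, S-β→H2 19, S-γ→H2 39, S-δ→H2 15
  busing cost 118, fixed 7 → total 125.
Compare {H1, H2}: busing cost 118 + fixed 32 = 150.
Compare {H1}: busing cost 167 + fixed 25 = 192.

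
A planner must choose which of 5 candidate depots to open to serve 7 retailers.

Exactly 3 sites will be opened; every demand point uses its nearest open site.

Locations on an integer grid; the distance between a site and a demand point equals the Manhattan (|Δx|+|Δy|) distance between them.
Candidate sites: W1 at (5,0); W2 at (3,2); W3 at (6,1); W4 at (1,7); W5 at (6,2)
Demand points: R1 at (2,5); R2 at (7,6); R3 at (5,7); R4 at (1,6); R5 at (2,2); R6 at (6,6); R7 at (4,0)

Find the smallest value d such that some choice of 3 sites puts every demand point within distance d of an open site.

Open {W1, W4, W5}.
  Farthest demand point is R2 at distance 5 (to W5); all others are ≤ 5.
With {W2, W4, W5} the worst case is 5.
With {W3, W4, W5} the worst case is 5.
No size-3 selection achieves below 5.

5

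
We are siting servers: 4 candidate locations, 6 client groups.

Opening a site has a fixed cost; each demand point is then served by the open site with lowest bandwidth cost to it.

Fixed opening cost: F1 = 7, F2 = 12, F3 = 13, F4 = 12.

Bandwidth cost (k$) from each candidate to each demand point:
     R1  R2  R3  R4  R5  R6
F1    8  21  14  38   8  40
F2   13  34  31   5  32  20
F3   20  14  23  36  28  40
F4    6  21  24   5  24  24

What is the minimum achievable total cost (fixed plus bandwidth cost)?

Open {F1, F2}: assign each demand point to its cheapest open site.
  R1→F1 8, R2→F1 21, R3→F1 14, R4→F2 5, R5→F1 8, R6→F2 20
  bandwidth cost 76, fixed 19 → total 95.
Compare {F1, F4}: bandwidth cost 78 + fixed 19 = 97.
Compare {F1, F2, F3}: bandwidth cost 69 + fixed 32 = 101.
Compare {F1, F3, F4}: bandwidth cost 71 + fixed 32 = 103.
All other subsets cost ≥ 97. Minimum total cost: 95.

95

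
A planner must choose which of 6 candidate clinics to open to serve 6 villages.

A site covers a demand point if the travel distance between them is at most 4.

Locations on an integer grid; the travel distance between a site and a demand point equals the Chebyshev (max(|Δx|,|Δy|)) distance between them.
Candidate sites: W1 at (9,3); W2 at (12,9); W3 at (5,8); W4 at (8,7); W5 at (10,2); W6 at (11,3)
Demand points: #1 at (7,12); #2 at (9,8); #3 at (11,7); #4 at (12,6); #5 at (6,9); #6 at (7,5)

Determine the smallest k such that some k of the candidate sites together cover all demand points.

2

Coverage sets (demand points within 4 of each site):
  W1: {#3, #4, #6}
  W2: {#2, #3, #4}
  W3: {#1, #2, #5, #6}
  W4: {#2, #3, #4, #5, #6}
  W5: {#4, #6}
  W6: {#3, #4, #6}
No single site covers all 6 demand points.
But {W1, W3} covers everything, so the minimum is 2.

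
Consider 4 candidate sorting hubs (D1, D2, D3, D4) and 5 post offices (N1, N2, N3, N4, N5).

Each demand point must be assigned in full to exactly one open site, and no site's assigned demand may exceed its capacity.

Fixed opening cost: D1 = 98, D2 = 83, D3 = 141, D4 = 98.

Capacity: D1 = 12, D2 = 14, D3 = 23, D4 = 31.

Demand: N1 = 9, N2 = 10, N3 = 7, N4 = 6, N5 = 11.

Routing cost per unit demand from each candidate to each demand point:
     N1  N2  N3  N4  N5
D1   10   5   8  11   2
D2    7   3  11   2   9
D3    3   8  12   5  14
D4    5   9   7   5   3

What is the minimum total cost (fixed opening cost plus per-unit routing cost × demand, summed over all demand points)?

Open {D2, D4}; cheapest assignment that respects the capacities:
  D2 (cap 14, load 13): N3, N4 — cost 7×11 + 6×2 = 89
  D4 (cap 31, load 30): N1, N2, N5 — cost 9×5 + 10×9 + 11×3 = 168
  Shipping 257, fixed 181 → total 438.
  Any other capacity-feasible assignment to {D2, D4} ships for at least 257.
Compare {D1, D2, D4}: its best feasible assignment gives total 455.
Compare {D3, D4}: its best feasible assignment gives total 458.
Every other set of open sites that can feasibly serve all demand totals ≥ 455 even under its best assignment. Minimum: 438.

438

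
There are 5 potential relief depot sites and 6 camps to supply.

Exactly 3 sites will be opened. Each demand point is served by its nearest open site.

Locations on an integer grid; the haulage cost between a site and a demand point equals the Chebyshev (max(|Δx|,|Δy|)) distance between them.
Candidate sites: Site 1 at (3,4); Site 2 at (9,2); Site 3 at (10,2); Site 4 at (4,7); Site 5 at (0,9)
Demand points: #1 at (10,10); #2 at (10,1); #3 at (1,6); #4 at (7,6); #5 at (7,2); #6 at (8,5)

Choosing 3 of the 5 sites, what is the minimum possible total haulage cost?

Open {Site 1, Site 2, Site 4}.
  #1→Site 4 6, #2→Site 2 1, #3→Site 1 2, #4→Site 4 3, #5→Site 2 2, #6→Site 2 3  ⇒ total 17.
Compare {Site 1, Site 3, Site 4}: total 18.
Compare {Site 2, Site 3, Site 4}: total 18.
No size-3 selection does better; minimum is 17.

17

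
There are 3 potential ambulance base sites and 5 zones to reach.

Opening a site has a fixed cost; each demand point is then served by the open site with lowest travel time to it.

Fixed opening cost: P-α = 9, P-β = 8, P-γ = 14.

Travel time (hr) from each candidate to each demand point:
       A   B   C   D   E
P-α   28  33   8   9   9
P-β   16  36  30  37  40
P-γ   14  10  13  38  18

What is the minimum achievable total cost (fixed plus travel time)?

73

Open {P-α, P-γ}: assign each demand point to its cheapest open site.
  A→P-γ 14, B→P-γ 10, C→P-α 8, D→P-α 9, E→P-α 9
  travel time 50, fixed 23 → total 73.
Compare {P-α, P-β, P-γ}: travel time 50 + fixed 31 = 81.
Compare {P-α, P-β}: travel time 75 + fixed 17 = 92.
Compare {P-α}: travel time 87 + fixed 9 = 96.
All other subsets cost ≥ 81. Minimum total cost: 73.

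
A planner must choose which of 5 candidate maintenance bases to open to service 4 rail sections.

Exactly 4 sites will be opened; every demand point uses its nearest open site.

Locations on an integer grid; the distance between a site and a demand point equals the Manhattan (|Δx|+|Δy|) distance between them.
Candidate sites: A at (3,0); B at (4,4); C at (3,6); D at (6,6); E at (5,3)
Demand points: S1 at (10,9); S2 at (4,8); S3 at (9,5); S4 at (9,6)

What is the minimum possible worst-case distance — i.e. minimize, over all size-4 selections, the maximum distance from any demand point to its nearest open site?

Open {A, B, C, D}.
  Farthest demand point is S1 at distance 7 (to D); all others are ≤ 7.
With {A, B, D, E} the worst case is 7.
With {A, C, D, E} the worst case is 7.
No size-4 selection achieves below 7.

7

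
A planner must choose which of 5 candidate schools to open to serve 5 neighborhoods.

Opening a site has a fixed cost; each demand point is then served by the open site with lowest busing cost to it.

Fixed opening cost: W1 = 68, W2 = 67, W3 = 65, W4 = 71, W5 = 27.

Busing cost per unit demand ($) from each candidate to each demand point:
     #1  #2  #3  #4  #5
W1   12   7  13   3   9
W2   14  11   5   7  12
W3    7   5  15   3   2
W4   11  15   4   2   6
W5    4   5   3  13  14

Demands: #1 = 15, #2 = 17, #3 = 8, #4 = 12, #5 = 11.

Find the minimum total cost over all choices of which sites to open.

319

Open {W3, W5}: assign each demand point to its cheapest open site.
  #1→W5 15×4=60, #2→W3 17×5=85, #3→W5 8×3=24, #4→W3 12×3=36, #5→W3 11×2=22
  busing cost 227, fixed 92 → total 319.
Compare {W4, W5}: busing cost 259 + fixed 98 = 357.
Compare {W3, W4, W5}: busing cost 215 + fixed 163 = 378.
Compare {W2, W3, W5}: busing cost 227 + fixed 159 = 386.
All other subsets cost ≥ 357. Minimum total cost: 319.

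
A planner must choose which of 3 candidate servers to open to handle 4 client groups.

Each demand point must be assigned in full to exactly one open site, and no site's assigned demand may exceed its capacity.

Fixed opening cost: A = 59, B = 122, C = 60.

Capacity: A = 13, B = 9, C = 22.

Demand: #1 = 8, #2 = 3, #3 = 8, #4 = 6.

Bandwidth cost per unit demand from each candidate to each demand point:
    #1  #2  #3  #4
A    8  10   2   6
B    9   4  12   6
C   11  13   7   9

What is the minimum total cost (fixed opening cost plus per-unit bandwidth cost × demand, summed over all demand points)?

Open {A, C}; cheapest assignment that respects the capacities:
  A (cap 13, load 11): #2, #3 — cost 3×10 + 8×2 = 46
  C (cap 22, load 14): #1, #4 — cost 8×11 + 6×9 = 142
  Shipping 188, fixed 119 → total 307.
  Any other capacity-feasible assignment to {A, C} ships for at least 188.
Compare {B, C}: its best feasible assignment gives total 374.
Compare {A, B, C}: its best feasible assignment gives total 393.
Every other set of open sites that can feasibly serve all demand totals ≥ 374 even under its best assignment. Minimum: 307.

307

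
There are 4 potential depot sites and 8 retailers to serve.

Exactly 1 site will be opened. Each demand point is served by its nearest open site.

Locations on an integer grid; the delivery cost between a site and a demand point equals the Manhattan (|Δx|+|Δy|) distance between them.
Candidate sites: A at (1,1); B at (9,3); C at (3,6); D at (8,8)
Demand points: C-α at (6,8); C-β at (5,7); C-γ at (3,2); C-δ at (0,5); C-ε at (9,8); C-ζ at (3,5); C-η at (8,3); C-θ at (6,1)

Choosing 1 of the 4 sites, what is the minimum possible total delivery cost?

Open {C}.
  C-α→C 5, C-β→C 3, C-γ→C 4, C-δ→C 4, C-ε→C 8, C-ζ→C 1, C-η→C 8, C-θ→C 8  ⇒ total 41.
Compare {D}: total 51.
Compare {B}: total 53.
No size-1 selection does better; minimum is 41.

41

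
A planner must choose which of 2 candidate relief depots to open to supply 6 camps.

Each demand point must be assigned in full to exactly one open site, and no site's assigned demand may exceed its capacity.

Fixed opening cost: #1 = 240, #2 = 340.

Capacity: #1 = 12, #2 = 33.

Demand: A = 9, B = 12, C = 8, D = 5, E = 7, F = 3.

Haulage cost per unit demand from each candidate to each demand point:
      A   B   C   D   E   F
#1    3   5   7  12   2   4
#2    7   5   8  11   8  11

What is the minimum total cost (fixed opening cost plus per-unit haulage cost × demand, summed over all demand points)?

854

Open {#1, #2}; cheapest assignment that respects the capacities:
  #1 (cap 12, load 12): A, F — cost 9×3 + 3×4 = 39
  #2 (cap 33, load 32): B, C, D, E — cost 12×5 + 8×8 + 5×11 + 7×8 = 235
  Shipping 274, fixed 580 → total 854.
  Any other capacity-feasible assignment to {#1, #2} ships for at least 274.
Total demand is 44 and no other set of sites has combined capacity ≥ 44, so {#1, #2} is the only feasible choice of open sites. Minimum: 854.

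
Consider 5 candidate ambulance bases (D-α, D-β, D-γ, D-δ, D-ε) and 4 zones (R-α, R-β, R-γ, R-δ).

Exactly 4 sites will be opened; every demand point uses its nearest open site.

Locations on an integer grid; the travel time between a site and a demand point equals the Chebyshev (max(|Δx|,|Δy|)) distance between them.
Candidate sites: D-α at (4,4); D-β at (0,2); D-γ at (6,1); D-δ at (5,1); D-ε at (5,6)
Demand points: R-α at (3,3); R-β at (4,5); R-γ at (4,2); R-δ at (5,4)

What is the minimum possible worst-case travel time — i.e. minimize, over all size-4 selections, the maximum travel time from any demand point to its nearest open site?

Open {D-α, D-β, D-γ, D-δ}.
  Farthest demand point is R-α at travel time 1 (to D-α); all others are ≤ 1.
With {D-α, D-β, D-δ, D-ε} the worst case is 1.
With {D-α, D-γ, D-δ, D-ε} the worst case is 1.
No size-4 selection achieves below 1.

1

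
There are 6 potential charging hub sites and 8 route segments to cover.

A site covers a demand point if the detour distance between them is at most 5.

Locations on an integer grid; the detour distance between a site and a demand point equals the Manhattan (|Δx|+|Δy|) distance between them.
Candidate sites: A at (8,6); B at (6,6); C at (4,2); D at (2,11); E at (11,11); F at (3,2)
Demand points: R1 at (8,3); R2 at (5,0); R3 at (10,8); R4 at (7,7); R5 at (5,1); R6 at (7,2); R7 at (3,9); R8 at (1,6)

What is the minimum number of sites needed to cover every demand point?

4

Coverage sets (demand points within 5 of each site):
  A: {R1, R3, R4, R6}
  B: {R1, R4, R6, R8}
  C: {R1, R2, R5, R6}
  D: {R7}
  E: {R3}
  F: {R2, R5, R6}
No 3 sites suffice: every size-3 union leaves at least one demand point uncovered.
But {A, B, C, D} covers everything, so the minimum is 4.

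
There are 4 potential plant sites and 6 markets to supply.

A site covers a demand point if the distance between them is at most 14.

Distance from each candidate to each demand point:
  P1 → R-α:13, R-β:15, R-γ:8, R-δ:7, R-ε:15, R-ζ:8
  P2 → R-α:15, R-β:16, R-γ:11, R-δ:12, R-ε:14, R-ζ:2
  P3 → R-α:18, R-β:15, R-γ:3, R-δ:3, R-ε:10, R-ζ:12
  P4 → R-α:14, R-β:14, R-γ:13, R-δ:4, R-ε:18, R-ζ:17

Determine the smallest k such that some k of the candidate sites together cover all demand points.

Coverage sets (demand points within 14 of each site):
  P1: {R-α, R-γ, R-δ, R-ζ}
  P2: {R-γ, R-δ, R-ε, R-ζ}
  P3: {R-γ, R-δ, R-ε, R-ζ}
  P4: {R-α, R-β, R-γ, R-δ}
No single site covers all 6 demand points.
But {P2, P4} covers everything, so the minimum is 2.

2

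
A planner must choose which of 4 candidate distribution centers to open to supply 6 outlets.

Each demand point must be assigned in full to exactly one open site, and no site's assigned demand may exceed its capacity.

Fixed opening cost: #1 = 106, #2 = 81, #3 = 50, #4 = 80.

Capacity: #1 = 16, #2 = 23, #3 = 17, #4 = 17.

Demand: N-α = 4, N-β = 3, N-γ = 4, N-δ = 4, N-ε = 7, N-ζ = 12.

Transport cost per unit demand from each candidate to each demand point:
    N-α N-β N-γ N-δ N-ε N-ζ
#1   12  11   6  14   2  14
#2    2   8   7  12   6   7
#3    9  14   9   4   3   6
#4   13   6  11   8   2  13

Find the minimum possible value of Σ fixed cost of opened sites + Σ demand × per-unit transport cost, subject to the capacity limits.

Open {#2, #3}; cheapest assignment that respects the capacities:
  #2 (cap 23, load 23): N-α, N-β, N-γ, N-ζ — cost 4×2 + 3×8 + 4×7 + 12×7 = 144
  #3 (cap 17, load 11): N-δ, N-ε — cost 4×4 + 7×3 = 37
  Shipping 181, fixed 131 → total 312.
  Any other capacity-feasible assignment to {#2, #3} ships for at least 181.
Compare {#2, #4}: its best feasible assignment gives total 345.
Compare {#2, #3, #4}: its best feasible assignment gives total 367.
Every other set of open sites that can feasibly serve all demand totals ≥ 345 even under its best assignment. Minimum: 312.

312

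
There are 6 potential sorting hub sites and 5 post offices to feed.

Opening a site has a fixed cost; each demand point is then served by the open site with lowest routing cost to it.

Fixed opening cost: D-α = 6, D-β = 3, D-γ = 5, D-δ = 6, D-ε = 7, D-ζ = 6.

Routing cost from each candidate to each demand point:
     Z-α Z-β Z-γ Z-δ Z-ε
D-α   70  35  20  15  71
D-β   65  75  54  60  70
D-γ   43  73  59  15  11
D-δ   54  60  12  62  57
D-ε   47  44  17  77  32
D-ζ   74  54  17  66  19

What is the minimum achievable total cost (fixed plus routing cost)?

Open {D-α, D-γ, D-δ}: assign each demand point to its cheapest open site.
  Z-α→D-γ 43, Z-β→D-α 35, Z-γ→D-δ 12, Z-δ→D-α 15, Z-ε→D-γ 11
  routing cost 116, fixed 17 → total 133.
Compare {D-α, D-γ}: routing cost 124 + fixed 11 = 135.
Compare {D-α, D-β, D-γ, D-δ}: routing cost 116 + fixed 20 = 136.
Compare {D-α, D-β, D-γ}: routing cost 124 + fixed 14 = 138.
All other subsets cost ≥ 135. Minimum total cost: 133.

133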